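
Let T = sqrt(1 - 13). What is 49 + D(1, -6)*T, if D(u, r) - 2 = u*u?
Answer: 49 + 6*I*sqrt(3) ≈ 49.0 + 10.392*I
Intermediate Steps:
D(u, r) = 2 + u**2 (D(u, r) = 2 + u*u = 2 + u**2)
T = 2*I*sqrt(3) (T = sqrt(-12) = 2*I*sqrt(3) ≈ 3.4641*I)
49 + D(1, -6)*T = 49 + (2 + 1**2)*(2*I*sqrt(3)) = 49 + (2 + 1)*(2*I*sqrt(3)) = 49 + 3*(2*I*sqrt(3)) = 49 + 6*I*sqrt(3)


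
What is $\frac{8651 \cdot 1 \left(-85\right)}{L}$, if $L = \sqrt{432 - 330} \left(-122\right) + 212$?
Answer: $\frac{38972755}{368306} + \frac{44855435 \sqrt{102}}{736612} \approx 720.82$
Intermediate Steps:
$L = 212 - 122 \sqrt{102}$ ($L = \sqrt{102} \left(-122\right) + 212 = - 122 \sqrt{102} + 212 = 212 - 122 \sqrt{102} \approx -1020.1$)
$\frac{8651 \cdot 1 \left(-85\right)}{L} = \frac{8651 \cdot 1 \left(-85\right)}{212 - 122 \sqrt{102}} = \frac{8651 \left(-85\right)}{212 - 122 \sqrt{102}} = - \frac{735335}{212 - 122 \sqrt{102}}$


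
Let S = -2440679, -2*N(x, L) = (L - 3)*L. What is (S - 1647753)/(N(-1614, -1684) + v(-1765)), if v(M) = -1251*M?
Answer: -4088432/787561 ≈ -5.1913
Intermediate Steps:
N(x, L) = -L*(-3 + L)/2 (N(x, L) = -(L - 3)*L/2 = -(-3 + L)*L/2 = -L*(-3 + L)/2)
(S - 1647753)/(N(-1614, -1684) + v(-1765)) = (-2440679 - 1647753)/((½)*(-1684)*(3 - 1*(-1684)) - 1251*(-1765)) = -4088432/((½)*(-1684)*(3 + 1684) + 2208015) = -4088432/((½)*(-1684)*1687 + 2208015) = -4088432/(-1420454 + 2208015) = -4088432/787561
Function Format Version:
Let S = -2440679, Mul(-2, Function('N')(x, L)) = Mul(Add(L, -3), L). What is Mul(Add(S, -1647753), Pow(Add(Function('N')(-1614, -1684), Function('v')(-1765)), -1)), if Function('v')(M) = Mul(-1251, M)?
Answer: Rational(-4088432, 787561) ≈ -5.1913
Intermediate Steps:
Function('N')(x, L) = Mul(Rational(-1, 2), L, Add(-3, L)) (Function('N')(x, L) = Mul(Rational(-1, 2), Mul(Add(L, -3), L)) = Mul(Rational(-1, 2), Mul(Add(-3, L), L)) = Mul(Rational(-1, 2), Mul(L, Add(-3, L))) = Mul(Rational(-1, 2), L, Add(-3, L)))
Mul(Add(S, -1647753), Pow(Add(Function('N')(-1614, -1684), Function('v')(-1765)), -1)) = Mul(Add(-2440679, -1647753), Pow(Add(Mul(Rational(1, 2), -1684, Add(3, Mul(-1, -1684))), Mul(-1251, -1765)), -1)) = Mul(-4088432, Pow(Add(Mul(Rational(1, 2), -1684, Add(3, 1684)), 2208015), -1)) = Mul(-4088432, Pow(Add(Mul(Rational(1, 2), -1684, 1687), 2208015), -1)) = Mul(-4088432, Pow(Add(-1420454, 2208015), -1)) = Mul(-4088432, Pow(787561, -1)) = Mul(-4088432, Rational(1, 787561)) = Rational(-4088432, 787561)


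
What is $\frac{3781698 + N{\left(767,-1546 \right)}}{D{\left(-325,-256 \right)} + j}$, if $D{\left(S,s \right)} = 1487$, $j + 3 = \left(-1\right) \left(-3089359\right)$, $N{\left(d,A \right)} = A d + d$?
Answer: $\frac{12191}{14511} \approx 0.84012$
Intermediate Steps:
$N{\left(d,A \right)} = d + A d$
$j = 3089356$ ($j = -3 - -3089359 = -3 + 3089359 = 3089356$)
$\frac{3781698 + N{\left(767,-1546 \right)}}{D{\left(-325,-256 \right)} + j} = \frac{3781698 + 767 \left(1 - 1546\right)}{1487 + 3089356} = \frac{3781698 + 767 \left(-1545\right)}{3090843} = \left(3781698 - 1185015\right) \frac{1}{3090843} = 2596683 \cdot \frac{1}{3090843} = \frac{12191}{14511}$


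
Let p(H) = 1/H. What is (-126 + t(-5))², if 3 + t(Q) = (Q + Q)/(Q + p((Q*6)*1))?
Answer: 367834041/22801 ≈ 16132.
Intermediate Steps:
t(Q) = -3 + 2*Q/(Q + 1/(6*Q)) (t(Q) = -3 + (Q + Q)/(Q + 1/((Q*6)*1)) = -3 + (2*Q)/(Q + 1/((6*Q)*1)) = -3 + (2*Q)/(Q + 1/(6*Q)) = -3 + 2*Q/(Q + 1/(6*Q)))
(-126 + t(-5))² = (-126 + 3*(-1 - 2*(-5)²)/(1 + 6*(-5)²))² = (-126 + 3*(-1 - 2*25)/(1 + 6*25))² = (-126 + 3*(-1 - 50)/(1 + 150))² = (-126 + 3*(-51)/151)² = (-126 + 3*(1/151)*(-51))² = (-126 - 153/151)² = (-19179/151)² = 367834041/22801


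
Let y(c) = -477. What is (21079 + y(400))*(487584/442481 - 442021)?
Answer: -4029450545063234/442481 ≈ -9.1065e+9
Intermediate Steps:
(21079 + y(400))*(487584/442481 - 442021) = (21079 - 477)*(487584/442481 - 442021) = 20602*(487584*(1/442481) - 442021) = 20602*(487584/442481 - 442021) = 20602*(-195585406517/442481) = -4029450545063234/442481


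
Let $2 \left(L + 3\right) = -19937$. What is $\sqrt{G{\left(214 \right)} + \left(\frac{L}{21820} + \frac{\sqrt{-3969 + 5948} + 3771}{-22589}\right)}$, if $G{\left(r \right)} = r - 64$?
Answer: $\frac{\sqrt{740608097976774830 - 219487816400 \sqrt{1979}}}{70413140} \approx 12.222$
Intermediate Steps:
$L = - \frac{19943}{2}$ ($L = -3 + \frac{1}{2} \left(-19937\right) = -3 - \frac{19937}{2} = - \frac{19943}{2} \approx -9971.5$)
$G{\left(r \right)} = -64 + r$
$\sqrt{G{\left(214 \right)} + \left(\frac{L}{21820} + \frac{\sqrt{-3969 + 5948} + 3771}{-22589}\right)} = \sqrt{\left(-64 + 214\right) - \left(\frac{19943}{43640} - \frac{\sqrt{-3969 + 5948} + 3771}{-22589}\right)} = \sqrt{150 - \left(\frac{19943}{43640} - \left(\sqrt{1979} + 3771\right) \left(- \frac{1}{22589}\right)\right)} = \sqrt{150 - \left(\frac{19943}{43640} - \left(3771 + \sqrt{1979}\right) \left(- \frac{1}{22589}\right)\right)} = \sqrt{150 - \left(\frac{615058867}{985783960} + \frac{\sqrt{1979}}{22589}\right)} = \sqrt{\frac{147252535133}{985783960} - \frac{\sqrt{1979}}{22589}}$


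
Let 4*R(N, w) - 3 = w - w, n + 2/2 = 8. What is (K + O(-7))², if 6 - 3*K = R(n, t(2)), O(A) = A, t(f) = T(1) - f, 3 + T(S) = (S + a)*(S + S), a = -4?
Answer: 441/16 ≈ 27.563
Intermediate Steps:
T(S) = -3 + 2*S*(-4 + S) (T(S) = -3 + (S - 4)*(S + S) = -3 + (-4 + S)*(2*S) = -3 + 2*S*(-4 + S))
t(f) = -9 - f (t(f) = (-3 - 8*1 + 2*1²) - f = (-3 - 8 + 2*1) - f = (-3 - 8 + 2) - f = -9 - f)
n = 7 (n = -1 + 8 = 7)
R(N, w) = ¾ (R(N, w) = ¾ + (w - w)/4 = ¾ + (¼)*0 = ¾ + 0 = ¾)
K = 7/4 (K = 2 - ⅓*¾ = 2 - ¼ = 7/4 ≈ 1.7500)
(K + O(-7))² = (7/4 - 7)² = (-21/4)² = 441/16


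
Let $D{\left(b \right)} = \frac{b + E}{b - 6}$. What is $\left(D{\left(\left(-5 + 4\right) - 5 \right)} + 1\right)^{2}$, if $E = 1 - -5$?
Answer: $1$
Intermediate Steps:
$E = 6$ ($E = 1 + 5 = 6$)
$D{\left(b \right)} = \frac{6 + b}{-6 + b}$ ($D{\left(b \right)} = \frac{b + 6}{b - 6} = \frac{6 + b}{-6 + b}$)
$\left(D{\left(\left(-5 + 4\right) - 5 \right)} + 1\right)^{2} = \left(\frac{6 + \left(\left(-5 + 4\right) - 5\right)}{-6 + \left(\left(-5 + 4\right) - 5\right)} + 1\right)^{2} = \left(\frac{6 - 6}{-6 - 6} + 1\right)^{2} = \left(\frac{1}{-12} \cdot 0 + 1\right)^{2} = \left(\left(- \frac{1}{12}\right) 0 + 1\right)^{2} = \left(0 + 1\right)^{2} = 1^{2} = 1$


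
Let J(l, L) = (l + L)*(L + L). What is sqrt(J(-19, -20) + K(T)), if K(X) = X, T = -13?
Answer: sqrt(1547) ≈ 39.332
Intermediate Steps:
J(l, L) = 2*L*(L + l) (J(l, L) = (L + l)*(2*L) = 2*L*(L + l))
sqrt(J(-19, -20) + K(T)) = sqrt(2*(-20)*(-20 - 19) - 13) = sqrt(2*(-20)*(-39) - 13) = sqrt(1560 - 13) = sqrt(1547)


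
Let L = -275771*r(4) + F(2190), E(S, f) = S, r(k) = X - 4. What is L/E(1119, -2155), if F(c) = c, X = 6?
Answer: -549352/1119 ≈ -490.93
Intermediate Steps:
r(k) = 2 (r(k) = 6 - 4 = 2)
L = -549352 (L = -275771*2 + 2190 = -551542 + 2190 = -549352)
L/E(1119, -2155) = -549352/1119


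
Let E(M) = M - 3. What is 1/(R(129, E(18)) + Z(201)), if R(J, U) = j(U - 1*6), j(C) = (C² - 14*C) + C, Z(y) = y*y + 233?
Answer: 1/40598 ≈ 2.4632e-5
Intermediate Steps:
Z(y) = 233 + y² (Z(y) = y² + 233 = 233 + y²)
E(M) = -3 + M
j(C) = C² - 13*C
R(J, U) = (-19 + U)*(-6 + U) (R(J, U) = (U - 1*6)*(-13 + (U - 1*6)) = (U - 6)*(-13 + (U - 6)) = (-6 + U)*(-13 + (-6 + U)) = (-6 + U)*(-19 + U) = (-19 + U)*(-6 + U))
1/(R(129, E(18)) + Z(201)) = 1/((-19 + (-3 + 18))*(-6 + (-3 + 18)) + (233 + 201²)) = 1/((-19 + 15)*(-6 + 15) + (233 + 40401)) = 1/(-4*9 + 40634) = 1/(-36 + 40634) = 1/40598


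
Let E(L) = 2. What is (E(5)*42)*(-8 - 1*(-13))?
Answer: 420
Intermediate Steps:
(E(5)*42)*(-8 - 1*(-13)) = (2*42)*(-8 - 1*(-13)) = 84*(-8 + 13) = 84*5 = 420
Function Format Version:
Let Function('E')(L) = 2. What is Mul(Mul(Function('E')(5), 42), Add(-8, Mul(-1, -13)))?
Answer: 420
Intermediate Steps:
Mul(Mul(Function('E')(5), 42), Add(-8, Mul(-1, -13))) = Mul(Mul(2, 42), Add(-8, Mul(-1, -13))) = Mul(84, Add(-8, 13)) = Mul(84, 5) = 420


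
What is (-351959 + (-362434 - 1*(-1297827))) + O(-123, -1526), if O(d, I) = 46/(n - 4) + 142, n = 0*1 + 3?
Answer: 583530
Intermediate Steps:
n = 3 (n = 0 + 3 = 3)
O(d, I) = 96 (O(d, I) = 46/(3 - 4) + 142 = 46/(-1) + 142 = 46*(-1) + 142 = -46 + 142 = 96)
(-351959 + (-362434 - 1*(-1297827))) + O(-123, -1526) = (-351959 + (-362434 - 1*(-1297827))) + 96 = (-351959 + (-362434 + 1297827)) + 96 = (-351959 + 935393) + 96 = 583434 + 96 = 583530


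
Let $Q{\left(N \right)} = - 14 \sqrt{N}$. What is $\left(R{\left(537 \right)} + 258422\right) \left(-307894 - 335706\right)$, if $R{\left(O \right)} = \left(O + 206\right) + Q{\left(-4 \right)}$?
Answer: $-166798594000 + 18020800 i \approx -1.668 \cdot 10^{11} + 1.8021 \cdot 10^{7} i$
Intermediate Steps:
$R{\left(O \right)} = 206 + O - 28 i$ ($R{\left(O \right)} = \left(O + 206\right) - 14 \sqrt{-4} = \left(206 + O\right) - 14 \cdot 2 i = \left(206 + O\right) - 28 i = 206 + O - 28 i$)
$\left(R{\left(537 \right)} + 258422\right) \left(-307894 - 335706\right) = \left(\left(206 + 537 - 28 i\right) + 258422\right) \left(-307894 - 335706\right) = \left(\left(743 - 28 i\right) + 258422\right) \left(-643600\right) = \left(259165 - 28 i\right) \left(-643600\right) = -166798594000 + 18020800 i$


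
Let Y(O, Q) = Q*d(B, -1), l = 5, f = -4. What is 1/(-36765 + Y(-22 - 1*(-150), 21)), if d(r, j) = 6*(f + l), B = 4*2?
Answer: -1/36639 ≈ -2.7293e-5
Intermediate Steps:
B = 8
d(r, j) = 6 (d(r, j) = 6*(-4 + 5) = 6*1 = 6)
Y(O, Q) = 6*Q (Y(O, Q) = Q*6 = 6*Q)
1/(-36765 + Y(-22 - 1*(-150), 21)) = 1/(-36765 + 6*21) = 1/(-36765 + 126) = 1/(-36639) = -1/36639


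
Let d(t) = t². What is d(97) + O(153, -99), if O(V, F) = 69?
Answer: 9478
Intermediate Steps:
d(97) + O(153, -99) = 97² + 69 = 9409 + 69 = 9478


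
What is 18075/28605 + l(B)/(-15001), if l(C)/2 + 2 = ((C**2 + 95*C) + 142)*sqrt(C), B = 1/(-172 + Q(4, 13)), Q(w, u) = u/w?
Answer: 18083833/28606907 - 36824152*I*sqrt(3)/43938196875 ≈ 0.63215 - 0.0014516*I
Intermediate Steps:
B = -4/675 (B = 1/(-172 + 13/4) = 1/(-675/4) = -4/675 ≈ -0.0059259)
l(C) = -4 + 2*sqrt(C)*(142 + C**2 + 95*C) (l(C) = -4 + 2*(((C**2 + 95*C) + 142)*sqrt(C)) = -4 + 2*((142 + C**2 + 95*C)*sqrt(C)) = -4 + 2*(sqrt(C)*(142 + C**2 + 95*C)) = -4 + 2*sqrt(C)*(142 + C**2 + 95*C))
18075/28605 + l(B)/(-15001) = 18075/28605 + (-4 + 2*(-4/675)**(5/2) + 190*(-4/675)**(3/2) + 284*sqrt(-4/675))/(-15001) = 18075*(1/28605) + (-4 + 2*(32*I*sqrt(3)/20503125) + 190*(-8*I*sqrt(3)/30375) + 284*(2*I*sqrt(3)/45))*(-1/15001) = 1205/1907 + (-4 + 64*I*sqrt(3)/20503125 - 304*I*sqrt(3)/6075 + 568*I*sqrt(3)/45)*(-1/15001) = 1205/1907 + (-4 + 257769064*I*sqrt(3)/20503125)*(-1/15001) = 1205/1907 + (4/15001 - 36824152*I*sqrt(3)/43938196875) = 18083833/28606907 - 36824152*I*sqrt(3)/43938196875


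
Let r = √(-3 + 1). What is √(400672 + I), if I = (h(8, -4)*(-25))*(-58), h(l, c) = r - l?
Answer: √(389072 + 1450*I*√2) ≈ 623.76 + 1.644*I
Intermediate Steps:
r = I*√2 (r = √(-2) = I*√2 ≈ 1.4142*I)
h(l, c) = -l + I*√2 (h(l, c) = I*√2 - l = -l + I*√2)
I = -11600 + 1450*I*√2 (I = ((-1*8 + I*√2)*(-25))*(-58) = ((-8 + I*√2)*(-25))*(-58) = (200 - 25*I*√2)*(-58) = -11600 + 1450*I*√2 ≈ -11600.0 + 2050.6*I)
√(400672 + I) = √(400672 + (-11600 + 1450*I*√2)) = √(389072 + 1450*I*√2)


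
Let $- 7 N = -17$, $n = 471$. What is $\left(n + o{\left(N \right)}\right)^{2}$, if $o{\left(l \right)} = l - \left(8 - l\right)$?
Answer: $\frac{10725625}{49} \approx 2.1889 \cdot 10^{5}$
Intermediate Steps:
$N = \frac{17}{7}$ ($N = \left(- \frac{1}{7}\right) \left(-17\right) = \frac{17}{7} \approx 2.4286$)
$o{\left(l \right)} = -8 + 2 l$ ($o{\left(l \right)} = l + \left(-8 + l\right) = -8 + 2 l$)
$\left(n + o{\left(N \right)}\right)^{2} = \left(471 + \left(-8 + 2 \cdot \frac{17}{7}\right)\right)^{2} = \left(471 + \left(-8 + \frac{34}{7}\right)\right)^{2} = \left(471 - \frac{22}{7}\right)^{2} = \left(\frac{3275}{7}\right)^{2} = \frac{10725625}{49}$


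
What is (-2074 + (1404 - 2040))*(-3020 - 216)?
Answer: 8769560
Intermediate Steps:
(-2074 + (1404 - 2040))*(-3020 - 216) = (-2074 - 636)*(-3236) = -2710*(-3236) = 8769560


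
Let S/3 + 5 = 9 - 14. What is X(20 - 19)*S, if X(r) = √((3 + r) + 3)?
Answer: -30*√7 ≈ -79.373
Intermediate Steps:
S = -30 (S = -15 + 3*(9 - 14) = -15 + 3*(-5) = -15 - 15 = -30)
X(r) = √(6 + r)
X(20 - 19)*S = √(6 + (20 - 19))*(-30) = √(6 + 1)*(-30) = √7*(-30) = -30*√7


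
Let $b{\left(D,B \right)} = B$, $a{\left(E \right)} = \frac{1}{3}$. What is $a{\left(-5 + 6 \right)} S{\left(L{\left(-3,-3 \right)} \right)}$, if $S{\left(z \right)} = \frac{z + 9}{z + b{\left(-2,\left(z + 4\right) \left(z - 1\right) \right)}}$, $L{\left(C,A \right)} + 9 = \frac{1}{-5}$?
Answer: $- \frac{5}{3288} \approx -0.0015207$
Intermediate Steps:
$a{\left(E \right)} = \frac{1}{3}$
$L{\left(C,A \right)} = - \frac{46}{5}$ ($L{\left(C,A \right)} = -9 + \frac{1}{-5} = -9 - \frac{1}{5} = - \frac{46}{5}$)
$S{\left(z \right)} = \frac{9 + z}{z + \left(-1 + z\right) \left(4 + z\right)}$ ($S{\left(z \right)} = \frac{z + 9}{z + \left(z + 4\right) \left(z - 1\right)} = \frac{9 + z}{z + \left(4 + z\right) \left(-1 + z\right)} = \frac{9 + z}{z + \left(-1 + z\right) \left(4 + z\right)}$)
$a{\left(-5 + 6 \right)} S{\left(L{\left(-3,-3 \right)} \right)} = \frac{\frac{1}{-4 + \left(- \frac{46}{5}\right)^{2} + 4 \left(- \frac{46}{5}\right)} \left(9 - \frac{46}{5}\right)}{3} = \frac{\frac{1}{-4 + \frac{2116}{25} - \frac{184}{5}} \left(- \frac{1}{5}\right)}{3} = \frac{\frac{1}{\frac{1096}{25}} \left(- \frac{1}{5}\right)}{3} = \frac{\frac{25}{1096} \left(- \frac{1}{5}\right)}{3} = \frac{1}{3} \left(- \frac{5}{1096}\right) = - \frac{5}{3288}$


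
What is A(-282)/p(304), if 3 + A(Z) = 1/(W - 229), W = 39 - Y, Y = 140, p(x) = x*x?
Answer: -991/30497280 ≈ -3.2495e-5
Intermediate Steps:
p(x) = x²
W = -101 (W = 39 - 1*140 = 39 - 140 = -101)
A(Z) = -991/330 (A(Z) = -3 + 1/(-101 - 229) = -3 + 1/(-330) = -3 - 1/330 = -991/330)
A(-282)/p(304) = -991/(330*(304²)) = -991/330/92416 = -991/330*1/92416 = -991/30497280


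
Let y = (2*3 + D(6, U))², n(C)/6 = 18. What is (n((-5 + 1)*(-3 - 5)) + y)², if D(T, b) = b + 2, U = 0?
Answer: 29584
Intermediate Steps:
n(C) = 108 (n(C) = 6*18 = 108)
D(T, b) = 2 + b
y = 64 (y = (2*3 + (2 + 0))² = (6 + 2)² = 8² = 64)
(n((-5 + 1)*(-3 - 5)) + y)² = (108 + 64)² = 172² = 29584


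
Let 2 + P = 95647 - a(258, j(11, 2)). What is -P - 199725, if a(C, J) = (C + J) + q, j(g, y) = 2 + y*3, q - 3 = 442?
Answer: -294659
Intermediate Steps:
q = 445 (q = 3 + 442 = 445)
j(g, y) = 2 + 3*y
a(C, J) = 445 + C + J (a(C, J) = (C + J) + 445 = 445 + C + J)
P = 94934 (P = -2 + (95647 - (445 + 258 + (2 + 3*2))) = -2 + (95647 - (445 + 258 + (2 + 6))) = -2 + (95647 - (445 + 258 + 8)) = -2 + (95647 - 1*711) = -2 + (95647 - 711) = -2 + 94936 = 94934)
-P - 199725 = -1*94934 - 199725 = -94934 - 199725 = -294659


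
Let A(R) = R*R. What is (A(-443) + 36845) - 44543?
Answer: 188551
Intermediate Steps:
A(R) = R**2
(A(-443) + 36845) - 44543 = ((-443)**2 + 36845) - 44543 = (196249 + 36845) - 44543 = 233094 - 44543 = 188551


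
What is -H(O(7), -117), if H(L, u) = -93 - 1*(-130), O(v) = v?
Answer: -37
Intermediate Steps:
H(L, u) = 37 (H(L, u) = -93 + 130 = 37)
-H(O(7), -117) = -1*37 = -37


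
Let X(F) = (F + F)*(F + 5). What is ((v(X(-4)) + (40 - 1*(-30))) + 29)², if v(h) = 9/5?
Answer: 254016/25 ≈ 10161.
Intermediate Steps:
X(F) = 2*F*(5 + F) (X(F) = (2*F)*(5 + F) = 2*F*(5 + F))
v(h) = 9/5 (v(h) = 9*(⅕) = 9/5)
((v(X(-4)) + (40 - 1*(-30))) + 29)² = ((9/5 + (40 - 1*(-30))) + 29)² = ((9/5 + (40 + 30)) + 29)² = ((9/5 + 70) + 29)² = (359/5 + 29)² = (504/5)² = 254016/25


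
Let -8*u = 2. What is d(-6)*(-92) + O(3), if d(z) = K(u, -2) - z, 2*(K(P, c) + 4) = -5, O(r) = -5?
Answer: 41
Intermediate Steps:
u = -1/4 (u = -1/8*2 = -1/4 ≈ -0.25000)
K(P, c) = -13/2 (K(P, c) = -4 + (1/2)*(-5) = -4 - 5/2 = -13/2)
d(z) = -13/2 - z
d(-6)*(-92) + O(3) = (-13/2 - 1*(-6))*(-92) - 5 = (-13/2 + 6)*(-92) - 5 = -1/2*(-92) - 5 = 46 - 5 = 41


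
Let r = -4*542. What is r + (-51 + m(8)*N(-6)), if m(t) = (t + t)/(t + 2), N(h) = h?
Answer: -11143/5 ≈ -2228.6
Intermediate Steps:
m(t) = 2*t/(2 + t) (m(t) = (2*t)/(2 + t) = 2*t/(2 + t))
r = -2168
r + (-51 + m(8)*N(-6)) = -2168 + (-51 + (2*8/(2 + 8))*(-6)) = -2168 + (-51 + (2*8/10)*(-6)) = -2168 + (-51 + (2*8*(⅒))*(-6)) = -2168 + (-51 + (8/5)*(-6)) = -2168 + (-51 - 48/5) = -2168 - 303/5 = -11143/5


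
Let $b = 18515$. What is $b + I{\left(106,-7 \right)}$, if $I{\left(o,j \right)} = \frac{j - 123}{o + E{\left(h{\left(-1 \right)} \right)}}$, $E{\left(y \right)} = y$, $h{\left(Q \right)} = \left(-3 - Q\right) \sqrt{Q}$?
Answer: $\frac{10404741}{562} - \frac{13 i}{562} \approx 18514.0 - 0.023132 i$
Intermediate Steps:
$h{\left(Q \right)} = \sqrt{Q} \left(-3 - Q\right)$
$I{\left(o,j \right)} = \frac{-123 + j}{o - 2 i}$ ($I{\left(o,j \right)} = \frac{j - 123}{o + \sqrt{-1} \left(-3 - -1\right)} = \frac{-123 + j}{o + i \left(-3 + 1\right)} = \frac{-123 + j}{o + i \left(-2\right)} = \frac{-123 + j}{o - 2 i}$)
$b + I{\left(106,-7 \right)} = 18515 + \frac{-123 - 7}{106 - 2 i} = 18515 + \frac{106 + 2 i}{11240} \left(-130\right) = 18515 - \frac{13 \left(106 + 2 i\right)}{1124}$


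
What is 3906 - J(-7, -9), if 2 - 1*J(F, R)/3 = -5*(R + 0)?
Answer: 4035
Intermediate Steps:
J(F, R) = 6 + 15*R (J(F, R) = 6 - (-15)*(R + 0) = 6 - (-15)*R = 6 + 15*R)
3906 - J(-7, -9) = 3906 - (6 + 15*(-9)) = 3906 - (6 - 135) = 3906 - 1*(-129) = 3906 + 129 = 4035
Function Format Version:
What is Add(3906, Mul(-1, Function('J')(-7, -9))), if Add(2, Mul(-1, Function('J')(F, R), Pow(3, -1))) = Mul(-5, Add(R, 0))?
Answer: 4035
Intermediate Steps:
Function('J')(F, R) = Add(6, Mul(15, R)) (Function('J')(F, R) = Add(6, Mul(-3, Mul(-5, Add(R, 0)))) = Add(6, Mul(-3, Mul(-5, R))) = Add(6, Mul(15, R)))
Add(3906, Mul(-1, Function('J')(-7, -9))) = Add(3906, Mul(-1, Add(6, Mul(15, -9)))) = Add(3906, Mul(-1, Add(6, -135))) = Add(3906, Mul(-1, -129)) = Add(3906, 129) = 4035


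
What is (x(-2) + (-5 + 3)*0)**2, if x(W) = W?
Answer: 4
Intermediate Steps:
(x(-2) + (-5 + 3)*0)**2 = (-2 + (-5 + 3)*0)**2 = (-2 - 2*0)**2 = (-2 + 0)**2 = (-2)**2 = 4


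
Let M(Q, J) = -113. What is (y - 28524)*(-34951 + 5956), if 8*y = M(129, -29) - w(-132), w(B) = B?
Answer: 6615876135/8 ≈ 8.2698e+8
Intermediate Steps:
y = 19/8 (y = (-113 - 1*(-132))/8 = (-113 + 132)/8 = (⅛)*19 = 19/8 ≈ 2.3750)
(y - 28524)*(-34951 + 5956) = (19/8 - 28524)*(-34951 + 5956) = -228173/8*(-28995) = 6615876135/8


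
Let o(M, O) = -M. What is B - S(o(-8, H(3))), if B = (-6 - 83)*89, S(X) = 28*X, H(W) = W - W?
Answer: -8145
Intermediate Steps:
H(W) = 0
B = -7921 (B = -89*89 = -7921)
B - S(o(-8, H(3))) = -7921 - 28*(-1*(-8)) = -7921 - 28*8 = -7921 - 1*224 = -7921 - 224 = -8145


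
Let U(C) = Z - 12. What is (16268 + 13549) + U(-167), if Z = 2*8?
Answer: 29821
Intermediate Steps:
Z = 16
U(C) = 4 (U(C) = 16 - 12 = 4)
(16268 + 13549) + U(-167) = (16268 + 13549) + 4 = 29817 + 4 = 29821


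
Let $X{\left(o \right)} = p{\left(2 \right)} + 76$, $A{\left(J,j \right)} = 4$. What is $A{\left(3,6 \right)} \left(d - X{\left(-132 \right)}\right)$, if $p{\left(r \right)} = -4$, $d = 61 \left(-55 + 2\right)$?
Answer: $-13220$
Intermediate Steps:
$d = -3233$ ($d = 61 \left(-53\right) = -3233$)
$X{\left(o \right)} = 72$ ($X{\left(o \right)} = -4 + 76 = 72$)
$A{\left(3,6 \right)} \left(d - X{\left(-132 \right)}\right) = 4 \left(-3233 - 72\right) = 4 \left(-3305\right) = -13220$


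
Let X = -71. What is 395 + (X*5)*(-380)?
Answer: 135295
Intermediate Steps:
395 + (X*5)*(-380) = 395 - 71*5*(-380) = 395 - 355*(-380) = 395 + 134900 = 135295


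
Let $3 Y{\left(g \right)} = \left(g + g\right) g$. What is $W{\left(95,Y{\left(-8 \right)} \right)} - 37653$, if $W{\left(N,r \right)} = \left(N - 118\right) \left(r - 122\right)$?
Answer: $- \frac{107485}{3} \approx -35828.0$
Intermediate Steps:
$Y{\left(g \right)} = \frac{2 g^{2}}{3}$ ($Y{\left(g \right)} = \frac{\left(g + g\right) g}{3} = \frac{2 g g}{3} = \frac{2 g^{2}}{3}$)
$W{\left(N,r \right)} = \left(-122 + r\right) \left(-118 + N\right)$ ($W{\left(N,r \right)} = \left(-118 + N\right) \left(-122 + r\right) = \left(-122 + r\right) \left(-118 + N\right)$)
$W{\left(95,Y{\left(-8 \right)} \right)} - 37653 = \left(14396 - 11590 - 118 \frac{2 \left(-8\right)^{2}}{3} + 95 \frac{2 \left(-8\right)^{2}}{3}\right) - 37653 = \left(14396 - 11590 - 118 \cdot \frac{2}{3} \cdot 64 + 95 \cdot \frac{2}{3} \cdot 64\right) - 37653 = \left(14396 - 11590 - \frac{15104}{3} + 95 \cdot \frac{128}{3}\right) - 37653 = \left(14396 - 11590 - \frac{15104}{3} + \frac{12160}{3}\right) - 37653 = \frac{5474}{3} - 37653 = - \frac{107485}{3}$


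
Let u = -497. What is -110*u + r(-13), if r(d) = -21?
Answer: 54649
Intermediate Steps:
-110*u + r(-13) = -110*(-497) - 21 = 54670 - 21 = 54649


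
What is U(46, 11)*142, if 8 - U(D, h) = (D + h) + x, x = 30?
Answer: -11218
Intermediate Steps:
U(D, h) = -22 - D - h (U(D, h) = 8 - ((D + h) + 30) = 8 - (30 + D + h) = 8 + (-30 - D - h) = -22 - D - h)
U(46, 11)*142 = (-22 - 1*46 - 1*11)*142 = (-22 - 46 - 11)*142 = -79*142 = -11218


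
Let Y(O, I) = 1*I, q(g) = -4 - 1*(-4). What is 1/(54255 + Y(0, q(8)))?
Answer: 1/54255 ≈ 1.8431e-5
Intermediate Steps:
q(g) = 0 (q(g) = -4 + 4 = 0)
Y(O, I) = I
1/(54255 + Y(0, q(8))) = 1/(54255 + 0) = 1/54255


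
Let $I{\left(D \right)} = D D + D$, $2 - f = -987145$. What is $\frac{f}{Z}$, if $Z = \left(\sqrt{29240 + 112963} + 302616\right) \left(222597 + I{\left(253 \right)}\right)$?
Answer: $\frac{99575492184}{8756495400378109} - \frac{329049 \sqrt{142203}}{8756495400378109} \approx 1.1357 \cdot 10^{-5}$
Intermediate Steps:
$f = 987147$ ($f = 2 - -987145 = 2 + 987145 = 987147$)
$I{\left(D \right)} = D + D^{2}$ ($I{\left(D \right)} = D^{2} + D = D + D^{2}$)
$Z = 86808123144 + 286859 \sqrt{142203}$ ($Z = \left(\sqrt{29240 + 112963} + 302616\right) \left(222597 + 253 \left(1 + 253\right)\right) = \left(\sqrt{142203} + 302616\right) \left(222597 + 253 \cdot 254\right) = \left(302616 + \sqrt{142203}\right) \left(222597 + 64262\right) = \left(302616 + \sqrt{142203}\right) 286859 = 86808123144 + 286859 \sqrt{142203} \approx 8.6916 \cdot 10^{10}$)
$\frac{f}{Z} = \frac{987147}{86808123144 + 286859 \sqrt{142203}}$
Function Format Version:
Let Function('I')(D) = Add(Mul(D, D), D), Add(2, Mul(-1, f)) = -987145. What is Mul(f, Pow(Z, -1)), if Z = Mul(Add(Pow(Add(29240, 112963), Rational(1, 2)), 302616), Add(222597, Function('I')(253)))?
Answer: Add(Rational(99575492184, 8756495400378109), Mul(Rational(-329049, 8756495400378109), Pow(142203, Rational(1, 2)))) ≈ 1.1357e-5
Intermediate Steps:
f = 987147 (f = Add(2, Mul(-1, -987145)) = Add(2, 987145) = 987147)
Function('I')(D) = Add(D, Pow(D, 2)) (Function('I')(D) = Add(Pow(D, 2), D) = Add(D, Pow(D, 2)))
Z = Add(86808123144, Mul(286859, Pow(142203, Rational(1, 2)))) (Z = Mul(Add(Pow(Add(29240, 112963), Rational(1, 2)), 302616), Add(222597, Mul(253, Add(1, 253)))) = Mul(Add(Pow(142203, Rational(1, 2)), 302616), Add(222597, Mul(253, 254))) = Mul(Add(302616, Pow(142203, Rational(1, 2))), Add(222597, 64262)) = Mul(Add(302616, Pow(142203, Rational(1, 2))), 286859) = Add(86808123144, Mul(286859, Pow(142203, Rational(1, 2)))) ≈ 8.6916e+10)
Mul(f, Pow(Z, -1)) = Mul(987147, Pow(Add(86808123144, Mul(286859, Pow(142203, Rational(1, 2)))), -1))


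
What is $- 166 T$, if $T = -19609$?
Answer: $3255094$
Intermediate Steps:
$- 166 T = \left(-166\right) \left(-19609\right) = 3255094$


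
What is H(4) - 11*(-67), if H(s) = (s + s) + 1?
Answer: 746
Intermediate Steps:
H(s) = 1 + 2*s (H(s) = 2*s + 1 = 1 + 2*s)
H(4) - 11*(-67) = (1 + 2*4) - 11*(-67) = (1 + 8) + 737 = 9 + 737 = 746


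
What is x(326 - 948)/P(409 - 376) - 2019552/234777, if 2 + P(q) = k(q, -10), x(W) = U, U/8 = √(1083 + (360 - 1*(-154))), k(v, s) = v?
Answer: -673184/78259 + 8*√1597/31 ≈ 1.7109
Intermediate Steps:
U = 8*√1597 (U = 8*√(1083 + (360 - 1*(-154))) = 8*√(1083 + (360 + 154)) = 8*√(1083 + 514) = 8*√1597 ≈ 319.70)
x(W) = 8*√1597
P(q) = -2 + q
x(326 - 948)/P(409 - 376) - 2019552/234777 = (8*√1597)/(-2 + (409 - 376)) - 2019552/234777 = (8*√1597)/(-2 + 33) - 2019552*1/234777 = (8*√1597)/31 - 673184/78259 = (8*√1597)*(1/31) - 673184/78259 = 8*√1597/31 - 673184/78259 = -673184/78259 + 8*√1597/31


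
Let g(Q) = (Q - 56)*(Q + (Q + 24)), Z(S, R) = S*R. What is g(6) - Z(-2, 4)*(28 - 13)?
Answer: -1680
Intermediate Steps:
Z(S, R) = R*S
g(Q) = (-56 + Q)*(24 + 2*Q) (g(Q) = (-56 + Q)*(Q + (24 + Q)) = (-56 + Q)*(24 + 2*Q))
g(6) - Z(-2, 4)*(28 - 13) = (-1344 - 88*6 + 2*6²) - 4*(-2)*(28 - 13) = (-1344 - 528 + 2*36) - (-8)*15 = (-1344 - 528 + 72) - 1*(-120) = -1800 + 120 = -1680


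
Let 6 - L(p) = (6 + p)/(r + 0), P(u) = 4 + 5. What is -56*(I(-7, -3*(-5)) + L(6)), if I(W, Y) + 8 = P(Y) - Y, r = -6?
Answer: 336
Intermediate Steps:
P(u) = 9
I(W, Y) = 1 - Y (I(W, Y) = -8 + (9 - Y) = 1 - Y)
L(p) = 7 + p/6 (L(p) = 6 - (6 + p)/(-6 + 0) = 6 - (6 + p)/(-6) = 6 - (6 + p)*(-1)/6 = 6 - (-1 - p/6) = 6 + (1 + p/6) = 7 + p/6)
-56*(I(-7, -3*(-5)) + L(6)) = -56*((1 - (-3)*(-5)) + (7 + (⅙)*6)) = -56*((1 - 1*15) + (7 + 1)) = -56*((1 - 15) + 8) = -56*(-14 + 8) = -56*(-6) = 336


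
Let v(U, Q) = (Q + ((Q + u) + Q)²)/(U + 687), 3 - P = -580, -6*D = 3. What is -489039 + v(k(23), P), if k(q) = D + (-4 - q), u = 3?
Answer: -642308153/1319 ≈ -4.8697e+5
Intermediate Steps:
D = -½ (D = -⅙*3 = -½ ≈ -0.50000)
P = 583 (P = 3 - 1*(-580) = 3 + 580 = 583)
k(q) = -9/2 - q (k(q) = -½ + (-4 - q) = -9/2 - q)
v(U, Q) = (Q + (3 + 2*Q)²)/(687 + U) (v(U, Q) = (Q + ((Q + 3) + Q)²)/(U + 687) = (Q + ((3 + Q) + Q)²)/(687 + U) = (Q + (3 + 2*Q)²)/(687 + U))
-489039 + v(k(23), P) = -489039 + (583 + (3 + 2*583)²)/(687 + (-9/2 - 1*23)) = -489039 + (583 + (3 + 1166)²)/(687 + (-9/2 - 23)) = -489039 + (583 + 1169²)/(687 - 55/2) = -489039 + (583 + 1366561)/(1319/2) = -489039 + (2/1319)*1367144 = -489039 + 2734288/1319 = -642308153/1319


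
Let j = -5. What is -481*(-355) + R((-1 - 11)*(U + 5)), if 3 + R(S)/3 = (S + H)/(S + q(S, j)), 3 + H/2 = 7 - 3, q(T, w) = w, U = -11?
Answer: 11440204/67 ≈ 1.7075e+5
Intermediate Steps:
H = 2 (H = -6 + 2*(7 - 3) = -6 + 2*4 = -6 + 8 = 2)
R(S) = -9 + 3*(2 + S)/(-5 + S) (R(S) = -9 + 3*((S + 2)/(S - 5)) = -9 + 3*((2 + S)/(-5 + S)) = -9 + 3*(2 + S)/(-5 + S))
-481*(-355) + R((-1 - 11)*(U + 5)) = -481*(-355) + 3*(17 - 2*(-1 - 11)*(-11 + 5))/(-5 + (-1 - 11)*(-11 + 5)) = 170755 + 3*(17 - (-24)*(-6))/(-5 - 12*(-6)) = 170755 + 3*(17 - 2*72)/(-5 + 72) = 170755 + 3*(17 - 144)/67 = 170755 + 3*(1/67)*(-127) = 170755 - 381/67 = 11440204/67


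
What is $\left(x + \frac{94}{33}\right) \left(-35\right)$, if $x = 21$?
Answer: $- \frac{27545}{33} \approx -834.7$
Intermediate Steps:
$\left(x + \frac{94}{33}\right) \left(-35\right) = \left(21 + \frac{94}{33}\right) \left(-35\right) = \frac{787}{33} \left(-35\right) = - \frac{27545}{33}$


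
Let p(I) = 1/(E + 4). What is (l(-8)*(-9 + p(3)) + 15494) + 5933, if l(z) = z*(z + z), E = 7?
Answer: 223153/11 ≈ 20287.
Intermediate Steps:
l(z) = 2*z**2 (l(z) = z*(2*z) = 2*z**2)
p(I) = 1/11 (p(I) = 1/(7 + 4) = 1/11)
(l(-8)*(-9 + p(3)) + 15494) + 5933 = ((2*(-8)**2)*(-9 + 1/11) + 15494) + 5933 = ((2*64)*(-98/11) + 15494) + 5933 = (128*(-98/11) + 15494) + 5933 = (-12544/11 + 15494) + 5933 = 157890/11 + 5933 = 223153/11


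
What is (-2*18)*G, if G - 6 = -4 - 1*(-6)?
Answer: -288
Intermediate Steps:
G = 8 (G = 6 + (-4 - 1*(-6)) = 6 + (-4 + 6) = 6 + 2 = 8)
(-2*18)*G = -2*18*8 = -36*8 = -288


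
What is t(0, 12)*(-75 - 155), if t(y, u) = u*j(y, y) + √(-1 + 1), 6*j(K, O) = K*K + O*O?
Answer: 0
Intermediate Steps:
j(K, O) = K²/6 + O²/6 (j(K, O) = (K*K + O*O)/6 = (K² + O²)/6 = K²/6 + O²/6)
t(y, u) = u*y²/3 (t(y, u) = u*(y²/6 + y²/6) + √(-1 + 1) = u*(y²/3) + √0 = u*y²/3 + 0 = u*y²/3)
t(0, 12)*(-75 - 155) = ((⅓)*12*0²)*(-75 - 155) = ((⅓)*12*0)*(-230) = 0*(-230) = 0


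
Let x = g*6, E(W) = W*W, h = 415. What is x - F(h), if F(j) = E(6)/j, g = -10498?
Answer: -26140056/415 ≈ -62988.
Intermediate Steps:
E(W) = W²
x = -62988 (x = -10498*6 = -62988)
F(j) = 36/j (F(j) = 6²/j = 36/j)
x - F(h) = -62988 - 36/415 = -26140056/415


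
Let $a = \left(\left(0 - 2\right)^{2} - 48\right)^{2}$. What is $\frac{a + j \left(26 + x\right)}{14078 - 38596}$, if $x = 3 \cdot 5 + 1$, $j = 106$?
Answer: $- \frac{3194}{12259} \approx -0.26054$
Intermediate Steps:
$x = 16$ ($x = 15 + 1 = 16$)
$a = 1936$ ($a = \left(\left(-2\right)^{2} - 48\right)^{2} = \left(4 - 48\right)^{2} = \left(-44\right)^{2} = 1936$)
$\frac{a + j \left(26 + x\right)}{14078 - 38596} = \frac{1936 + 106 \left(26 + 16\right)}{14078 - 38596} = \frac{1936 + 106 \cdot 42}{-24518} = \left(1936 + 4452\right) \left(- \frac{1}{24518}\right) = 6388 \left(- \frac{1}{24518}\right) = - \frac{3194}{12259}$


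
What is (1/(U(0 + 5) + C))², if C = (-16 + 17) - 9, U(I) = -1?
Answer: 1/81 ≈ 0.012346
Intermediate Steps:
C = -8 (C = 1 - 9 = -8)
(1/(U(0 + 5) + C))² = (1/(-1 - 8))² = (1/(-9))² = (-⅑)² = 1/81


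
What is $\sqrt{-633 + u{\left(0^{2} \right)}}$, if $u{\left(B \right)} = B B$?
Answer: $i \sqrt{633} \approx 25.159 i$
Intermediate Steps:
$u{\left(B \right)} = B^{2}$
$\sqrt{-633 + u{\left(0^{2} \right)}} = \sqrt{-633 + \left(0^{2}\right)^{2}} = \sqrt{-633 + 0^{2}} = \sqrt{-633 + 0} = \sqrt{-633} = i \sqrt{633}$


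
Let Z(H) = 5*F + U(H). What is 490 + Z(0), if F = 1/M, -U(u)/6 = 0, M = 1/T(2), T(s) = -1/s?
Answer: 975/2 ≈ 487.50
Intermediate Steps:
M = -2 (M = 1/(-1/2) = -2)
U(u) = 0 (U(u) = -6*0 = 0)
F = -1/2 (F = 1/(-2) = -1/2 ≈ -0.50000)
Z(H) = -5/2 (Z(H) = 5*(-1/2) + 0 = -5/2 + 0 = -5/2)
490 + Z(0) = 490 - 5/2 = 975/2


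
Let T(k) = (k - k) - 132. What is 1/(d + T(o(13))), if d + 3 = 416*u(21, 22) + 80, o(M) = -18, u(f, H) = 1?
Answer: 1/361 ≈ 0.0027701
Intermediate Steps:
T(k) = -132 (T(k) = 0 - 132 = -132)
d = 493 (d = -3 + (416*1 + 80) = -3 + (416 + 80) = -3 + 496 = 493)
1/(d + T(o(13))) = 1/(493 - 132) = 1/361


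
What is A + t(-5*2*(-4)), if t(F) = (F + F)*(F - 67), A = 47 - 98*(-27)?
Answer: 533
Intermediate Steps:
A = 2693 (A = 47 + 2646 = 2693)
t(F) = 2*F*(-67 + F) (t(F) = (2*F)*(-67 + F) = 2*F*(-67 + F))
A + t(-5*2*(-4)) = 2693 + 2*(-5*2*(-4))*(-67 - 5*2*(-4)) = 2693 + 2*(-10*(-4))*(-67 - 10*(-4)) = 2693 + 2*40*(-67 + 40) = 2693 + 2*40*(-27) = 2693 - 2160 = 533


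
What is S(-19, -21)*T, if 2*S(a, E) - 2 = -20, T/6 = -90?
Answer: 4860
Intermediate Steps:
T = -540 (T = 6*(-90) = -540)
S(a, E) = -9 (S(a, E) = 1 + (½)*(-20) = 1 - 10 = -9)
S(-19, -21)*T = -9*(-540) = 4860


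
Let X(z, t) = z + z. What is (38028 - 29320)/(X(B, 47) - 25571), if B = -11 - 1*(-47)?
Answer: -8708/25499 ≈ -0.34150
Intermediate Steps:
B = 36 (B = -11 + 47 = 36)
X(z, t) = 2*z
(38028 - 29320)/(X(B, 47) - 25571) = (38028 - 29320)/(2*36 - 25571) = 8708/(72 - 25571) = 8708/(-25499) = 8708*(-1/25499) = -8708/25499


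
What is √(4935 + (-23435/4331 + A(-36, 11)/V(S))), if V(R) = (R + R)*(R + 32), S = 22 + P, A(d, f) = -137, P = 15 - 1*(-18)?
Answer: √8468562450424443510/41447670 ≈ 70.211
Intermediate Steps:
P = 33 (P = 15 + 18 = 33)
S = 55 (S = 22 + 33 = 55)
V(R) = 2*R*(32 + R) (V(R) = (2*R)*(32 + R) = 2*R*(32 + R))
√(4935 + (-23435/4331 + A(-36, 11)/V(S))) = √(4935 + (-23435/4331 - 137*1/(110*(32 + 55)))) = √(4935 + (-23435*1/4331 - 137/(2*55*87))) = √(4935 + (-23435/4331 - 137/9570)) = √(4935 - 224866297/41447670) = √(204319385153/41447670) = √8468562450424443510/41447670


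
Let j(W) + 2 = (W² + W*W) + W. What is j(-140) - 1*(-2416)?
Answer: 41474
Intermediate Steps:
j(W) = -2 + W + 2*W² (j(W) = -2 + ((W² + W*W) + W) = -2 + ((W² + W²) + W) = -2 + (2*W² + W) = -2 + (W + 2*W²) = -2 + W + 2*W²)
j(-140) - 1*(-2416) = (-2 - 140 + 2*(-140)²) - 1*(-2416) = (-2 - 140 + 2*19600) + 2416 = (-2 - 140 + 39200) + 2416 = 39058 + 2416 = 41474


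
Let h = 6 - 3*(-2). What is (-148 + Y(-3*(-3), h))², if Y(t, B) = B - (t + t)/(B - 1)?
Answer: 2292196/121 ≈ 18944.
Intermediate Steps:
h = 12 (h = 6 + 6 = 12)
Y(t, B) = B - 2*t/(-1 + B)
(-148 + Y(-3*(-3), h))² = (-148 + (12² - 1*12 - (-6)*(-3))/(-1 + 12))² = (-148 + (144 - 12 - 2*9)/11)² = (-148 + (144 - 12 - 18)/11)² = (-148 + (1/11)*114)² = (-148 + 114/11)² = (-1514/11)² = 2292196/121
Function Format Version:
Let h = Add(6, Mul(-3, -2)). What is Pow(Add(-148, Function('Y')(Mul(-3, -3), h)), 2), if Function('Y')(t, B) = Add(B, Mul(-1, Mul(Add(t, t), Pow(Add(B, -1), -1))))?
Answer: Rational(2292196, 121) ≈ 18944.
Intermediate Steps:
h = 12 (h = Add(6, 6) = 12)
Function('Y')(t, B) = Add(B, Mul(-2, t, Pow(Add(-1, B), -1))) (Function('Y')(t, B) = Add(B, Mul(-1, Mul(Mul(2, t), Pow(Add(-1, B), -1)))) = Add(B, Mul(-1, Mul(2, t, Pow(Add(-1, B), -1)))) = Add(B, Mul(-2, t, Pow(Add(-1, B), -1))))
Pow(Add(-148, Function('Y')(Mul(-3, -3), h)), 2) = Pow(Add(-148, Mul(Pow(Add(-1, 12), -1), Add(Pow(12, 2), Mul(-1, 12), Mul(-2, Mul(-3, -3))))), 2) = Pow(Add(-148, Mul(Pow(11, -1), Add(144, -12, Mul(-2, 9)))), 2) = Pow(Add(-148, Mul(Rational(1, 11), Add(144, -12, -18))), 2) = Pow(Add(-148, Mul(Rational(1, 11), 114)), 2) = Pow(Add(-148, Rational(114, 11)), 2) = Pow(Rational(-1514, 11), 2) = Rational(2292196, 121)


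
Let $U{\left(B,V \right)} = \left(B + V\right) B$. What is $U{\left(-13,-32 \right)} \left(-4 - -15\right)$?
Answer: $6435$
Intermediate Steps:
$U{\left(B,V \right)} = B \left(B + V\right)$
$U{\left(-13,-32 \right)} \left(-4 - -15\right) = - 13 \left(-13 - 32\right) \left(-4 - -15\right) = \left(-13\right) \left(-45\right) \left(-4 + 15\right) = 585 \cdot 11 = 6435$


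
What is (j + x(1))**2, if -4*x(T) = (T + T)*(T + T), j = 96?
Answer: 9025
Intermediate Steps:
x(T) = -T**2 (x(T) = -(T + T)*(T + T)/4 = -2*T*2*T/4 = -T**2)
(j + x(1))**2 = (96 - 1*1**2)**2 = (96 - 1*1)**2 = (96 - 1)**2 = 95**2 = 9025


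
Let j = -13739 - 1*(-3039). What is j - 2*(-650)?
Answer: -9400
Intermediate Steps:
j = -10700 (j = -13739 + 3039 = -10700)
j - 2*(-650) = -10700 - 2*(-650) = -10700 - 1*(-1300) = -10700 + 1300 = -9400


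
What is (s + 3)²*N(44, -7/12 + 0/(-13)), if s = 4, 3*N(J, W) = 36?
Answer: 588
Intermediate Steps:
N(J, W) = 12 (N(J, W) = (⅓)*36 = 12)
(s + 3)²*N(44, -7/12 + 0/(-13)) = (4 + 3)²*12 = 7²*12 = 49*12 = 588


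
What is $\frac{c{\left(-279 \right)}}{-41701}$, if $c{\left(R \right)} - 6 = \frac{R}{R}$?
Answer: $- \frac{7}{41701} \approx -0.00016786$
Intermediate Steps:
$c{\left(R \right)} = 7$ ($c{\left(R \right)} = 6 + \frac{R}{R} = 6 + 1 = 7$)
$\frac{c{\left(-279 \right)}}{-41701} = \frac{7}{-41701} = 7 \left(- \frac{1}{41701}\right) = - \frac{7}{41701}$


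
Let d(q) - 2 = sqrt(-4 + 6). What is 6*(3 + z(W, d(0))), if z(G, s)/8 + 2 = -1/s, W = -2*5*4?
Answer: -126 + 24*sqrt(2) ≈ -92.059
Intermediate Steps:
d(q) = 2 + sqrt(2) (d(q) = 2 + sqrt(-4 + 6) = 2 + sqrt(2))
W = -40 (W = -10*4 = -40)
z(G, s) = -16 - 8/s (z(G, s) = -16 + 8*(-1/s) = -16 - 8/s)
6*(3 + z(W, d(0))) = 6*(3 + (-16 - 8/(2 + sqrt(2)))) = 6*(-13 - 8/(2 + sqrt(2))) = -78 - 48/(2 + sqrt(2))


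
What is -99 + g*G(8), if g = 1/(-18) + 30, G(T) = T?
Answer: 1265/9 ≈ 140.56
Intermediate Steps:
g = 539/18 (g = -1/18 + 30 = 539/18 ≈ 29.944)
-99 + g*G(8) = -99 + (539/18)*8 = -99 + 2156/9 = 1265/9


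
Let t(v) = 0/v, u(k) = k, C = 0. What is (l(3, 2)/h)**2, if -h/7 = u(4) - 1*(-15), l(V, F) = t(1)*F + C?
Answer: 0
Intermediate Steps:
t(v) = 0
l(V, F) = 0 (l(V, F) = 0*F + 0 = 0 + 0 = 0)
h = -133 (h = -7*(4 - 1*(-15)) = -7*(4 + 15) = -7*19 = -133)
(l(3, 2)/h)**2 = (0/(-133))**2 = (0*(-1/133))**2 = 0**2 = 0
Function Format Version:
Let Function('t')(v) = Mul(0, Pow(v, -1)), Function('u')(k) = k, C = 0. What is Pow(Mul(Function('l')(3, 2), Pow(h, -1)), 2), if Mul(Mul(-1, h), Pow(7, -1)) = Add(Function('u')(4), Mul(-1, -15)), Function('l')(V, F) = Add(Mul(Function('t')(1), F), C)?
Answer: 0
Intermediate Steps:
Function('t')(v) = 0
Function('l')(V, F) = 0 (Function('l')(V, F) = Add(Mul(0, F), 0) = Add(0, 0) = 0)
h = -133 (h = Mul(-7, Add(4, Mul(-1, -15))) = Mul(-7, Add(4, 15)) = Mul(-7, 19) = -133)
Pow(Mul(Function('l')(3, 2), Pow(h, -1)), 2) = Pow(Mul(0, Pow(-133, -1)), 2) = Pow(Mul(0, Rational(-1, 133)), 2) = Pow(0, 2) = 0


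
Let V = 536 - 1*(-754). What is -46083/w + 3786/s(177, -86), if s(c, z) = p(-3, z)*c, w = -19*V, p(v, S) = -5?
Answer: -1155809/482030 ≈ -2.3978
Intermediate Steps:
V = 1290 (V = 536 + 754 = 1290)
w = -24510 (w = -19*1290 = -24510)
s(c, z) = -5*c
-46083/w + 3786/s(177, -86) = -46083/(-24510) + 3786/((-5*177)) = -46083*(-1/24510) + 3786/(-885) = 15361/8170 + 3786*(-1/885) = 15361/8170 - 1262/295 = -1155809/482030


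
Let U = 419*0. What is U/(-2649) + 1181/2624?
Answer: 1181/2624 ≈ 0.45008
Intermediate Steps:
U = 0
U/(-2649) + 1181/2624 = 0/(-2649) + 1181/2624 = 0*(-1/2649) + 1181*(1/2624) = 0 + 1181/2624 = 1181/2624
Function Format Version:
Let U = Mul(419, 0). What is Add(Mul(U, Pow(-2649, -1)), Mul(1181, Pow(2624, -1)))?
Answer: Rational(1181, 2624) ≈ 0.45008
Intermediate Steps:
U = 0
Add(Mul(U, Pow(-2649, -1)), Mul(1181, Pow(2624, -1))) = Add(Mul(0, Pow(-2649, -1)), Mul(1181, Pow(2624, -1))) = Add(Mul(0, Rational(-1, 2649)), Mul(1181, Rational(1, 2624))) = Add(0, Rational(1181, 2624)) = Rational(1181, 2624)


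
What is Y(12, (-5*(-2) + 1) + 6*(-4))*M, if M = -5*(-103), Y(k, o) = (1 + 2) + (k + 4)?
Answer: 9785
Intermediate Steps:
Y(k, o) = 7 + k (Y(k, o) = 3 + (4 + k) = 7 + k)
M = 515
Y(12, (-5*(-2) + 1) + 6*(-4))*M = (7 + 12)*515 = 19*515 = 9785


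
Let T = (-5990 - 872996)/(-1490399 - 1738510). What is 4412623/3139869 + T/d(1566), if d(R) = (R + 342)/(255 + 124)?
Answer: 4705184421352307/3223995704788878 ≈ 1.4594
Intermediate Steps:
d(R) = 342/379 + R/379 (d(R) = (342 + R)/379 = (342 + R)*(1/379) = 342/379 + R/379)
T = 878986/3228909 (T = -878986/(-3228909) = -878986*(-1/3228909) = 878986/3228909 ≈ 0.27222)
4412623/3139869 + T/d(1566) = 4412623/3139869 + 878986/(3228909*(342/379 + (1/379)*1566)) = 4412623*(1/3139869) + 878986/(3228909*(342/379 + 1566/379)) = 4412623/3139869 + 878986/(3228909*(1908/379)) = 4412623/3139869 + (878986/3228909)*(379/1908) = 4412623/3139869 + 166567847/3080379186 = 4705184421352307/3223995704788878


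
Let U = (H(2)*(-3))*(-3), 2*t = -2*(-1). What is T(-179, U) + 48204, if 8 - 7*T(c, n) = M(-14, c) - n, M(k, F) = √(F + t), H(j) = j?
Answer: 337454/7 - I*√178/7 ≈ 48208.0 - 1.906*I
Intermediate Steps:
t = 1 (t = (-2*(-1))/2 = (½)*2 = 1)
M(k, F) = √(1 + F) (M(k, F) = √(F + 1) = √(1 + F))
U = 18 (U = (2*(-3))*(-3) = -6*(-3) = 18)
T(c, n) = 8/7 - √(1 + c)/7 + n/7 (T(c, n) = 8/7 - (√(1 + c) - n)/7 = 8/7 + (-√(1 + c)/7 + n/7) = 8/7 - √(1 + c)/7 + n/7)
T(-179, U) + 48204 = (8/7 - √(1 - 179)/7 + (⅐)*18) + 48204 = (8/7 - I*√178/7 + 18/7) + 48204 = (26/7 - I*√178/7) + 48204 = 337454/7 - I*√178/7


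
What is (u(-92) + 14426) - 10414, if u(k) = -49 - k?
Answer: 4055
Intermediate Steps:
(u(-92) + 14426) - 10414 = ((-49 - 1*(-92)) + 14426) - 10414 = ((-49 + 92) + 14426) - 10414 = (43 + 14426) - 10414 = 14469 - 10414 = 4055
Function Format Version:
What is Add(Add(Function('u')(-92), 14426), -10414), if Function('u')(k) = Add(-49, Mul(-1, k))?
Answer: 4055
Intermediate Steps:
Add(Add(Function('u')(-92), 14426), -10414) = Add(Add(Add(-49, Mul(-1, -92)), 14426), -10414) = Add(Add(Add(-49, 92), 14426), -10414) = Add(Add(43, 14426), -10414) = Add(14469, -10414) = 4055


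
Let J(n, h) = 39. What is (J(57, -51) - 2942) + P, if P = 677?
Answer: -2226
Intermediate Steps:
(J(57, -51) - 2942) + P = (39 - 2942) + 677 = -2903 + 677 = -2226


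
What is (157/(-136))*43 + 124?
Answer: 10113/136 ≈ 74.360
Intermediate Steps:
(157/(-136))*43 + 124 = (157*(-1/136))*43 + 124 = -157/136*43 + 124 = -6751/136 + 124 = 10113/136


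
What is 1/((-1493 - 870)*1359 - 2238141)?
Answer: -1/5449458 ≈ -1.8350e-7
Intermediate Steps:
1/((-1493 - 870)*1359 - 2238141) = 1/(-2363*1359 - 2238141) = 1/(-3211317 - 2238141) = 1/(-5449458) = -1/5449458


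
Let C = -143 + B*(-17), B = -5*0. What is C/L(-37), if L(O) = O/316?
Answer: 45188/37 ≈ 1221.3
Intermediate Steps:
B = 0
L(O) = O/316 (L(O) = O*(1/316) = O/316)
C = -143 (C = -143 + 0*(-17) = -143 + 0 = -143)
C/L(-37) = -143/((1/316)*(-37)) = -143/(-37/316) = -143*(-316/37) = 45188/37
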